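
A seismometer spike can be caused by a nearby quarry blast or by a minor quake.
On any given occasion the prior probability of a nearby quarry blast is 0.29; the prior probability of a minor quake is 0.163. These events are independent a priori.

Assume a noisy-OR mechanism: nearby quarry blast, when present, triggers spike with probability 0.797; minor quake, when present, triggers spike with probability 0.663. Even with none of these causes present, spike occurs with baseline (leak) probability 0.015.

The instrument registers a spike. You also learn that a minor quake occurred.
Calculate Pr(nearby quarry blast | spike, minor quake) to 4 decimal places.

Under noisy-OR, P(spike | causes) = 1 − (1−0.015)·∏(1−qᵢ) over the active causes.
By total probability over both values of nearby quarry blast:
  P(spike | minor quake) = 0.668055·0.71 + 0.932615·0.29
        = 0.474319 + 0.270458 = 0.744777
Configurations with nearby quarry blast contribute 0.270458, so
  P(nearby quarry blast | spike, minor quake) = 0.270458 / 0.744777 ≈ 0.3631

Pr(nearby quarry blast | spike, minor quake) ≈ 0.3631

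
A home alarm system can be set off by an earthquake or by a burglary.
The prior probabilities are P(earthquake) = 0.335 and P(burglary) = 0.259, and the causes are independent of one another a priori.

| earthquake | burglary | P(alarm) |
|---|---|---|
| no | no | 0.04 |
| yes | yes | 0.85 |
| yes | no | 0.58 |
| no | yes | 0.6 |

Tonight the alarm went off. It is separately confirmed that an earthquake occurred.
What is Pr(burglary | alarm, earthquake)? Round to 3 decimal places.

Pr(burglary | alarm, earthquake) ≈ 0.339

Sum P(alarm|·) weighted by the priors over both values of burglary:
  P(alarm | earthquake) = 0.58×0.741 + 0.85×0.259
        = 0.429780 + 0.220150 = 0.649930
The terms with burglary present sum to 0.220150, so
  P(burglary | alarm, earthquake) = 0.220150 / 0.649930 ≈ 0.339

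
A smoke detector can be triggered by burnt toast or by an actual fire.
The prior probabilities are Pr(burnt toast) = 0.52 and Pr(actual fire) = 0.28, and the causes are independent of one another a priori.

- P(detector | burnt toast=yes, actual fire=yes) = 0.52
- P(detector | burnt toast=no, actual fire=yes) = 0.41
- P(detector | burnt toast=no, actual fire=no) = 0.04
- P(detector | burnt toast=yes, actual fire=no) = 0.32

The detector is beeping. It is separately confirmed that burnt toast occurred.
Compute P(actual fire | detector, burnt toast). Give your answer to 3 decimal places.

P(actual fire | detector, burnt toast) ≈ 0.387

Sum P(detector|·) weighted by the priors over both values of actual fire:
  P(detector | burnt toast) = 0.32·0.72 + 0.52·0.28
        = 0.230400 + 0.145600 = 0.376000
Keeping only the actual fire-present terms gives 0.145600, so
  P(actual fire | detector, burnt toast) = 0.145600 / 0.376000 ≈ 0.387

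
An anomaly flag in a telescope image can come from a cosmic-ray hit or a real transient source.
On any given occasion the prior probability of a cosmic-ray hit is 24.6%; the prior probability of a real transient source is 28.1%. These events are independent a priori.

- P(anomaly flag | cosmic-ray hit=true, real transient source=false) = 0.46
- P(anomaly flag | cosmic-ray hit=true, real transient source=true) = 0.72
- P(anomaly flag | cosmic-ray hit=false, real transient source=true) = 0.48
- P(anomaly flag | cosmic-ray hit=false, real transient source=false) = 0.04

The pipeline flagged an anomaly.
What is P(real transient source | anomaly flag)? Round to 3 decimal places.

P(real transient source | anomaly flag) ≈ 0.595

Sum P(anomaly flag|·) weighted by the priors over the 4 (cosmic-ray hit, real transient source) configurations:
  P(anomaly flag) = 0.04*0.754*0.719 + 0.48*0.754*0.281 + 0.46*0.246*0.719 + 0.72*0.246*0.281
        = 0.021685 + 0.101700 + 0.081362 + 0.049771 = 0.254518
Configurations with real transient source contribute 0.151471, so
  P(real transient source | anomaly flag) = 0.151471 / 0.254518 ≈ 0.595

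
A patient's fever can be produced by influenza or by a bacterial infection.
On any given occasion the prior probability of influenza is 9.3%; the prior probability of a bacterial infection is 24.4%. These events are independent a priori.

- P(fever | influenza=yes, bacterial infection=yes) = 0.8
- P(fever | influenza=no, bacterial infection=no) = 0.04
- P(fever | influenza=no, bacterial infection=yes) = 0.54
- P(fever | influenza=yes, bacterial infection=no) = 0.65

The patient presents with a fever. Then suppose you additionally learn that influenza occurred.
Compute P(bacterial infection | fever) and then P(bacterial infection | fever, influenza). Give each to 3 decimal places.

P(fever) = 0.04·0.907·0.756 + 0.54·0.907·0.244 + 0.65·0.093·0.756 + 0.8·0.093·0.244 = 0.027428 + 0.119506 + 0.045700 + 0.018154 = 0.210788
Of this, 0.137660 comes from 0.119506 + 0.018154 (the bacterial infection=true cases).
Hence the posterior is 0.137660/0.210788 ≈ 0.653.

Now condition on the additional information:
P(fever | influenza) = 0.65*0.756 + 0.8*0.244 = 0.491400 + 0.195200 = 0.686600
The bacterial infection-present share is 0.8*0.244 = 0.195200.
Hence the posterior is 0.195200/0.686600 ≈ 0.284.
— influenza explains away the evidence for bacterial infection.

P(bacterial infection | fever) ≈ 0.653; P(bacterial infection | fever, influenza) ≈ 0.284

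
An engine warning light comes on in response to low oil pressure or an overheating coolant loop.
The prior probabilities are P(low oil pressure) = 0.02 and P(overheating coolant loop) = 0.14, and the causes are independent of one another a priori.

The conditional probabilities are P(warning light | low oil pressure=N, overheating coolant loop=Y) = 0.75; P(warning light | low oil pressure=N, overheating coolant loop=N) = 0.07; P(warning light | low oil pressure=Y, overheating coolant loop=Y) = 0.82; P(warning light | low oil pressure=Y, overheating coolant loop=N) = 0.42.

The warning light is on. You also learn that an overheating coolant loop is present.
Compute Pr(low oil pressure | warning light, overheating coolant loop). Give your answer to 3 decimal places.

P(warning light | overheating coolant loop) = 0.75*0.98 + 0.82*0.02 = 0.735000 + 0.016400 = 0.751400
Restricting to configurations with low oil pressure present: 0.82*0.02 = 0.016400.
P(low oil pressure | warning light, overheating coolant loop) = 0.016400 / 0.751400 ≈ 0.022

Pr(low oil pressure | warning light, overheating coolant loop) ≈ 0.022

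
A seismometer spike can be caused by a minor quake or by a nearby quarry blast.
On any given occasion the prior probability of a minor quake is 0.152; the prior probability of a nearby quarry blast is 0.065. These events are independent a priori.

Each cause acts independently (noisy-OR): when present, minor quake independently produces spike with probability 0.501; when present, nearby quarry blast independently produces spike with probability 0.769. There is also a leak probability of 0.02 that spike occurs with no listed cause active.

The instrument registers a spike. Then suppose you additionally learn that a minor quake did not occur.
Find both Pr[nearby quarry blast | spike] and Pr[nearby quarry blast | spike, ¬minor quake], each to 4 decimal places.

Under noisy-OR, P(spike | causes) = 1 − (1−0.02)·∏(1−qᵢ) over the active causes.
Weight on nearby quarry blast=true, given the evidence: 0.042642 + 0.008764 = 0.051406
Denominator P(spike): 0.02*0.848*0.935 + 0.77362*0.848*0.065 + 0.51098*0.152*0.935 + 0.887036*0.152*0.065 = 0.139884
Posterior = 0.051406 / 0.139884 ≈ 0.3675

Now also conditioning on minor quake≠true:
P(spike | ¬minor quake) = 0.02×0.935 + 0.77362×0.065 = 0.018700 + 0.050285 = 0.068985
Restricting to configurations with nearby quarry blast present: 0.77362×0.065 = 0.050285.
So P(nearby quarry blast | spike, ¬minor quake) = 0.050285/0.068985 ≈ 0.7289.
With minor quake excluded, nearby quarry blast must carry more of the explanatory weight for the spike.

Pr[nearby quarry blast | spike] ≈ 0.3675; Pr[nearby quarry blast | spike, ¬minor quake] ≈ 0.7289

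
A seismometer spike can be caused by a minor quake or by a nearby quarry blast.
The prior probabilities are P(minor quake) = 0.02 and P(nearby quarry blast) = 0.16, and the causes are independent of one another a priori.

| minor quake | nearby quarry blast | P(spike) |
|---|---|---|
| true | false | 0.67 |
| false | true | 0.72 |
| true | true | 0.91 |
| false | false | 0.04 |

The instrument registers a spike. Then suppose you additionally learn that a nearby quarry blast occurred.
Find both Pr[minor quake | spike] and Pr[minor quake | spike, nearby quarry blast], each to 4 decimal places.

Numerator (weight on configurations with minor quake): 0.011256 + 0.002912 = 0.014168
The normalizing constant is 0.04×0.98×0.84 + 0.72×0.98×0.16 + 0.67×0.02×0.84 + 0.91×0.02×0.16 = 0.159992
P(minor quake | spike) = 0.014168/0.159992 ≈ 0.0886

With the extra evidence:
Weight on minor quake=true, given the evidence: 0.91*0.02 = 0.018200
Normalizer over all consistent configurations: 0.72*0.98 + 0.91*0.02 = 0.723800
Posterior = 0.018200 / 0.723800 ≈ 0.0251

Pr[minor quake | spike] ≈ 0.0886; Pr[minor quake | spike, nearby quarry blast] ≈ 0.0251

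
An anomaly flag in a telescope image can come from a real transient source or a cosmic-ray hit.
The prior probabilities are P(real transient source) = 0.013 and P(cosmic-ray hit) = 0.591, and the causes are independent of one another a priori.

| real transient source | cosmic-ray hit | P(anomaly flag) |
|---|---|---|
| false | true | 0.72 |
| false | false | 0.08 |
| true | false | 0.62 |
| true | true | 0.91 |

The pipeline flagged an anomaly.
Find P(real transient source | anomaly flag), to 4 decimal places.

P(real transient source | anomaly flag) ≈ 0.0222

Weight on real transient source=true, given the evidence: 0.003297 + 0.006992 = 0.010289
The normalizing constant is 0.08×0.987×0.409 + 0.72×0.987×0.591 + 0.62×0.013×0.409 + 0.91×0.013×0.591 = 0.462572
Posterior = 0.010289 / 0.462572 ≈ 0.0222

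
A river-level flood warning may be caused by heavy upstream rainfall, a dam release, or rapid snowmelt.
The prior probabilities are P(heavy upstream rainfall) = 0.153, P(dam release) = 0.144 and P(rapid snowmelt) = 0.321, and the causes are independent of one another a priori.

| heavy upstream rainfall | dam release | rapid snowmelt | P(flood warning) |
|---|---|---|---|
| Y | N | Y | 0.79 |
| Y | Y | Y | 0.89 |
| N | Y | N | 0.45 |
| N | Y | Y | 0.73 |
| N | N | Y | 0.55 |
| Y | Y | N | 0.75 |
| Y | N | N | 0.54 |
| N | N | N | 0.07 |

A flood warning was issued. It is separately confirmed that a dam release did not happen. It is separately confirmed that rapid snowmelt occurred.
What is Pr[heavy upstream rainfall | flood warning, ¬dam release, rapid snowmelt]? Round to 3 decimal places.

P(flood warning | ¬dam release, rapid snowmelt) = 0.55·0.847 + 0.79·0.153 = 0.465850 + 0.120870 = 0.586720
Of this, 0.120870 comes from 0.79·0.153 (the heavy upstream rainfall=true cases).
So P(heavy upstream rainfall | flood warning, ¬dam release, rapid snowmelt) = 0.120870/0.586720 ≈ 0.206.

Pr[heavy upstream rainfall | flood warning, ¬dam release, rapid snowmelt] ≈ 0.206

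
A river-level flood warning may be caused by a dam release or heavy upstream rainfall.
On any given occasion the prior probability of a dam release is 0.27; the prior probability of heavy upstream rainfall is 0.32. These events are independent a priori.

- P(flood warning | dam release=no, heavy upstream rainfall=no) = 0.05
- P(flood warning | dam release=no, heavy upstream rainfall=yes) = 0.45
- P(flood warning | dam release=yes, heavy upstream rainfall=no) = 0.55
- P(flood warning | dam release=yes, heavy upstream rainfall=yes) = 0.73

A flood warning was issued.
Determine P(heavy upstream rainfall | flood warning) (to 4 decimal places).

P(heavy upstream rainfall | flood warning) ≈ 0.5721

For the numerator, keep only heavy upstream rainfall=true terms: 0.105120 + 0.063072 = 0.168192
Normalizer over all consistent configurations: 0.05×0.73×0.68 + 0.45×0.73×0.32 + 0.55×0.27×0.68 + 0.73×0.27×0.32 = 0.293992
P(heavy upstream rainfall | flood warning) = 0.168192/0.293992 ≈ 0.5721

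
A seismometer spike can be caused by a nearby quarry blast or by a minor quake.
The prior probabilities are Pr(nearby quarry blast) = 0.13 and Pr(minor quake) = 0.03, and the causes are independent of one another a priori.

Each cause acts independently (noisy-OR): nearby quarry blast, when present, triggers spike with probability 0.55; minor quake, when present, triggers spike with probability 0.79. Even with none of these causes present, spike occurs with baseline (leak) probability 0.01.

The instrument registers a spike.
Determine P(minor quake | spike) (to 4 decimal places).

Under noisy-OR, P(spike | causes) = 1 − (1−0.01)·∏(1−qᵢ) over the active causes.
Enumerate the 4 (nearby quarry blast, minor quake) configurations and weight by the priors:
  P(spike) = 0.01·0.87·0.97 + 0.7921·0.87·0.03 + 0.5545·0.13·0.97 + 0.906445·0.13·0.03
        = 0.008439 + 0.020674 + 0.069922 + 0.003535 = 0.102570
Configurations with minor quake contribute 0.024209, so
  P(minor quake | spike) = 0.024209 / 0.102570 ≈ 0.2360

P(minor quake | spike) ≈ 0.2360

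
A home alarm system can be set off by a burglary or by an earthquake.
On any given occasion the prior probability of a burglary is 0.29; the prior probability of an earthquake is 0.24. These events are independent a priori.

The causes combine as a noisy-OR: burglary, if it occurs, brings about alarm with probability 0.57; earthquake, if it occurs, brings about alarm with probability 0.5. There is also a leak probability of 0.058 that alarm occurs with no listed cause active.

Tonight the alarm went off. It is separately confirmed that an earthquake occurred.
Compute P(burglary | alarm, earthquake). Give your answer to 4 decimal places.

Under noisy-OR, P(alarm | causes) = 1 − (1−0.058)·∏(1−qᵢ) over the active causes.
By total probability over both values of burglary:
  P(alarm | earthquake) = 0.529·0.71 + 0.79747·0.29
        = 0.375590 + 0.231266 = 0.606856
The terms with burglary present sum to 0.231266, so
  P(burglary | alarm, earthquake) = 0.231266 / 0.606856 ≈ 0.3811

P(burglary | alarm, earthquake) ≈ 0.3811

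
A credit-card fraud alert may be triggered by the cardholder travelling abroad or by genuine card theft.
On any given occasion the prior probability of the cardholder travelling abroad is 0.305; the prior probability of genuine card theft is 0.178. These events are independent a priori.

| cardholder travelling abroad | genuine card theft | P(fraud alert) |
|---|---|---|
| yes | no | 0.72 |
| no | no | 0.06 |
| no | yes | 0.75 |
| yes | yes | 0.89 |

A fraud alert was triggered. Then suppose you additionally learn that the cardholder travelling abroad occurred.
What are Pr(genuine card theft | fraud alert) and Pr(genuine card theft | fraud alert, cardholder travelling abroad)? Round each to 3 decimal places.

P(fraud alert) = 0.06×0.695×0.822 + 0.75×0.695×0.178 + 0.72×0.305×0.822 + 0.89×0.305×0.178 = 0.034277 + 0.092782 + 0.180511 + 0.048318 = 0.355888
The genuine card theft-present share is 0.092782 + 0.048318 = 0.141100.
So P(genuine card theft | fraud alert) = 0.141100/0.355888 ≈ 0.396.

Now also conditioning on cardholder travelling abroad=true:
P(fraud alert | cardholder travelling abroad) = 0.72*0.822 + 0.89*0.178 = 0.591840 + 0.158420 = 0.750260
Restricting to configurations with genuine card theft present: 0.89*0.178 = 0.158420.
Hence the posterior is 0.158420/0.750260 ≈ 0.211.
Conditioning on cardholder travelling abroad lowers the posterior on genuine card theft: the classic explaining-away effect in a common-effect structure.

Pr(genuine card theft | fraud alert) ≈ 0.396; Pr(genuine card theft | fraud alert, cardholder travelling abroad) ≈ 0.211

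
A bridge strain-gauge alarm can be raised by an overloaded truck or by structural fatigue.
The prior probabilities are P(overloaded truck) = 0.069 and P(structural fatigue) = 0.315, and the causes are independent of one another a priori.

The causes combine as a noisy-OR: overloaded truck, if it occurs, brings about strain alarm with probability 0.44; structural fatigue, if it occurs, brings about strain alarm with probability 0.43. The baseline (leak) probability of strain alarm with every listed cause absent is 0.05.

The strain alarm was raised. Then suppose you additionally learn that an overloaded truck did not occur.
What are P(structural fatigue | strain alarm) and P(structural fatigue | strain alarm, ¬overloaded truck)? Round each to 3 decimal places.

Under noisy-OR, P(strain alarm | causes) = 1 − (1−0.05)·∏(1−qᵢ) over the active causes.
Weight on structural fatigue=true, given the evidence: 0.134462 + 0.015144 = 0.149606
The normalizing constant is 0.05×0.931×0.685 + 0.4585×0.931×0.315 + 0.468×0.069×0.685 + 0.69676×0.069×0.315 = 0.203613
P(structural fatigue | strain alarm) = 0.149606/0.203613 ≈ 0.735

Now condition on the additional information:
Sum P(strain alarm|·) weighted by the priors over both values of structural fatigue:
  P(strain alarm | ¬overloaded truck) = 0.05*0.685 + 0.4585*0.315
        = 0.034250 + 0.144428 = 0.178678
Configurations with structural fatigue contribute 0.144428, so
  P(structural fatigue | strain alarm, ¬overloaded truck) = 0.144428 / 0.178678 ≈ 0.808
Ruling out overloaded truck raises the posterior on structural fatigue — the flip side of explaining away.

P(structural fatigue | strain alarm) ≈ 0.735; P(structural fatigue | strain alarm, ¬overloaded truck) ≈ 0.808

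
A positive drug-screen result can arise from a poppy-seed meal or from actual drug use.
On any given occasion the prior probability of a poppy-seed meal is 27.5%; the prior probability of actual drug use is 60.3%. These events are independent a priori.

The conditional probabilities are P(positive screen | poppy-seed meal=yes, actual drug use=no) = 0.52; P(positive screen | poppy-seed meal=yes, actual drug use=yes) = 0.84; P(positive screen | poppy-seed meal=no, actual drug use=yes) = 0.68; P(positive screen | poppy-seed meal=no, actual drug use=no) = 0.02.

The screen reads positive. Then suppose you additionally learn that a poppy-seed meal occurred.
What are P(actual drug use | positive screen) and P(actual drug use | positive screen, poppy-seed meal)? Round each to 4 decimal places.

Weight on actual drug use=true, given the evidence: 0.297279 + 0.139293 = 0.436572
Normalizer over all consistent configurations: 0.02×0.725×0.397 + 0.68×0.725×0.603 + 0.52×0.275×0.397 + 0.84×0.275×0.603 = 0.499099
Posterior = 0.436572 / 0.499099 ≈ 0.8747

Now also conditioning on poppy-seed meal=true:
P(positive screen | poppy-seed meal) = 0.52*0.397 + 0.84*0.603 = 0.206440 + 0.506520 = 0.712960
Of this, 0.506520 comes from 0.84*0.603 (the actual drug use=true cases).
So P(actual drug use | positive screen, poppy-seed meal) = 0.506520/0.712960 ≈ 0.7104.

P(actual drug use | positive screen) ≈ 0.8747; P(actual drug use | positive screen, poppy-seed meal) ≈ 0.7104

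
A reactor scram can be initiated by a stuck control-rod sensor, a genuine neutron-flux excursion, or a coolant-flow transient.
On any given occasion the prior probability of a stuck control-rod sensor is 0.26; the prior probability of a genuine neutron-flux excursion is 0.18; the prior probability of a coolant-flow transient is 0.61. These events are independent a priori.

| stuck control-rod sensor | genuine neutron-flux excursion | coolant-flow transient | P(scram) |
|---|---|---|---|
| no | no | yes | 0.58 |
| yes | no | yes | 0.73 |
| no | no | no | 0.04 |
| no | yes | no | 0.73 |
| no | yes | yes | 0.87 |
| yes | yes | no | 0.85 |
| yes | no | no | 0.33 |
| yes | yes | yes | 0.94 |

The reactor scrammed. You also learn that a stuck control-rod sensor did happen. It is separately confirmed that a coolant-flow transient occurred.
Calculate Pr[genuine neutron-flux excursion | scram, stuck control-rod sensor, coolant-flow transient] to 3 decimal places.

Sum P(scram|·) weighted by the priors over both values of genuine neutron-flux excursion:
  P(scram | stuck control-rod sensor, coolant-flow transient) = 0.73×0.82 + 0.94×0.18
        = 0.598600 + 0.169200 = 0.767800
Keeping only the genuine neutron-flux excursion-present terms gives 0.169200, so
  P(genuine neutron-flux excursion | scram, stuck control-rod sensor, coolant-flow transient) = 0.169200 / 0.767800 ≈ 0.220

Pr[genuine neutron-flux excursion | scram, stuck control-rod sensor, coolant-flow transient] ≈ 0.220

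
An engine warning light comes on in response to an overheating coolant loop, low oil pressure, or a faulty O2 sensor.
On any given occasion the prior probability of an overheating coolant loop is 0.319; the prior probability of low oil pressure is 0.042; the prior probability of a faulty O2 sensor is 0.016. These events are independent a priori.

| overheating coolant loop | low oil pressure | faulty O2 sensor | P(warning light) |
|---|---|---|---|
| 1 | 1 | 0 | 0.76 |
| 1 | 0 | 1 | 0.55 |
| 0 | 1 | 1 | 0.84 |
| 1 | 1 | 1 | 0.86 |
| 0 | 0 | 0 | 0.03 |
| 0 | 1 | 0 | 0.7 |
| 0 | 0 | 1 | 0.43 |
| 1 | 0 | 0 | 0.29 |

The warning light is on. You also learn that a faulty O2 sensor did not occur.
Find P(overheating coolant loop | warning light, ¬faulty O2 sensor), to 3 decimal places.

P(warning light | ¬faulty O2 sensor) = 0.03×0.681×0.958 + 0.7×0.681×0.042 + 0.29×0.319×0.958 + 0.76×0.319×0.042 = 0.019572 + 0.020021 + 0.088625 + 0.010182 = 0.138400
Of this, 0.098807 comes from 0.088625 + 0.010182 (the overheating coolant loop=true cases).
P(overheating coolant loop | warning light, ¬faulty O2 sensor) = 0.098807 / 0.138400 ≈ 0.714

P(overheating coolant loop | warning light, ¬faulty O2 sensor) ≈ 0.714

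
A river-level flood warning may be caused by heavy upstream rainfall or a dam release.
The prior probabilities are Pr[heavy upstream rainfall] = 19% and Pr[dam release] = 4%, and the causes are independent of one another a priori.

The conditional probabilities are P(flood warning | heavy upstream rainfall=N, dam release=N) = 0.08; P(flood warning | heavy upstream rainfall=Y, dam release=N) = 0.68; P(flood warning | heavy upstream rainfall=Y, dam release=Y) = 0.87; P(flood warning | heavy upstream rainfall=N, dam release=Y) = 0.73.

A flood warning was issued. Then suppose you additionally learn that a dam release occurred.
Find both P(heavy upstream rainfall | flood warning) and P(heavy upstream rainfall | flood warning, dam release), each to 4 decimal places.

P(heavy upstream rainfall | flood warning) ≈ 0.6034; P(heavy upstream rainfall | flood warning, dam release) ≈ 0.2185

P(flood warning) = 0.08×0.81×0.96 + 0.73×0.81×0.04 + 0.68×0.19×0.96 + 0.87×0.19×0.04 = 0.062208 + 0.023652 + 0.124032 + 0.006612 = 0.216504
The heavy upstream rainfall-present share is 0.124032 + 0.006612 = 0.130644.
P(heavy upstream rainfall | flood warning) = 0.130644 / 0.216504 ≈ 0.6034

With the extra evidence:
Numerator (weight on configurations with heavy upstream rainfall): 0.87×0.19 = 0.165300
Denominator P(flood warning | dam release): 0.73×0.81 + 0.87×0.19 = 0.756600
Posterior = 0.165300 / 0.756600 ≈ 0.2185
Conditioning on dam release lowers the posterior on heavy upstream rainfall: the classic explaining-away effect in a common-effect structure.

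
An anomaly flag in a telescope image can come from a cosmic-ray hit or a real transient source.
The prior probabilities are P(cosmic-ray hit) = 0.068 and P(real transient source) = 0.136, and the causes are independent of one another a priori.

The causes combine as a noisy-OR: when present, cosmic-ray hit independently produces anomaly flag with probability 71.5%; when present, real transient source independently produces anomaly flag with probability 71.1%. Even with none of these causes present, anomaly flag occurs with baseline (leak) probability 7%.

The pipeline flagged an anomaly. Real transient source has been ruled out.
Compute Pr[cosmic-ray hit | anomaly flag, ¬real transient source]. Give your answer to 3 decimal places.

Pr[cosmic-ray hit | anomaly flag, ¬real transient source] ≈ 0.434

Under noisy-OR, P(anomaly flag | causes) = 1 − (1−0.07)·∏(1−qᵢ) over the active causes.
P(anomaly flag | ¬real transient source) = 0.07×0.932 + 0.73495×0.068 = 0.065240 + 0.049977 = 0.115217
The cosmic-ray hit-present share is 0.73495×0.068 = 0.049977.
So P(cosmic-ray hit | anomaly flag, ¬real transient source) = 0.049977/0.115217 ≈ 0.434.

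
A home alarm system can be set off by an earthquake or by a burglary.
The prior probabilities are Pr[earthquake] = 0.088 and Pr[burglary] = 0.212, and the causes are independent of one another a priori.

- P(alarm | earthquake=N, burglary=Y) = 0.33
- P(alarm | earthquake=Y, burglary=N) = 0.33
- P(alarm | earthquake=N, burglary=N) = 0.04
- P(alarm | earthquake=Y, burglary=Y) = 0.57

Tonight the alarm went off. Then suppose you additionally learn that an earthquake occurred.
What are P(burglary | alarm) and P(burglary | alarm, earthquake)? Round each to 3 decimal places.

By total probability over the 4 (earthquake, burglary) configurations:
  P(alarm) = 0.04×0.912×0.788 + 0.33×0.912×0.212 + 0.33×0.088×0.788 + 0.57×0.088×0.212
        = 0.028746 + 0.063804 + 0.022884 + 0.010634 = 0.126068
Keeping only the burglary-present terms gives 0.074438, so
  P(burglary | alarm) = 0.074438 / 0.126068 ≈ 0.590

Now condition on the additional information:
P(alarm | earthquake) = 0.33*0.788 + 0.57*0.212 = 0.260040 + 0.120840 = 0.380880
Restricting to configurations with burglary present: 0.57*0.212 = 0.120840.
Hence the posterior is 0.120840/0.380880 ≈ 0.317.
— earthquake explains away the evidence for burglary.

P(burglary | alarm) ≈ 0.590; P(burglary | alarm, earthquake) ≈ 0.317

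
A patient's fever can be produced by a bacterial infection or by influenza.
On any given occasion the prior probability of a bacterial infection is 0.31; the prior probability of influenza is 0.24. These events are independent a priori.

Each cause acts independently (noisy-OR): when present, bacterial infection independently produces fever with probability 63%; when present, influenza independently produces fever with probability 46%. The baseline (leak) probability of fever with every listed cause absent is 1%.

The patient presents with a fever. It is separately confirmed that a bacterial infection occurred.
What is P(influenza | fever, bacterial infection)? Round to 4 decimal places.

Under noisy-OR, P(fever | causes) = 1 − (1−0.01)·∏(1−qᵢ) over the active causes.
P(fever | bacterial infection) = 0.6337·0.76 + 0.802198·0.24 = 0.481612 + 0.192528 = 0.674140
Restricting to configurations with influenza present: 0.802198·0.24 = 0.192528.
So P(influenza | fever, bacterial infection) = 0.192528/0.674140 ≈ 0.2856.

P(influenza | fever, bacterial infection) ≈ 0.2856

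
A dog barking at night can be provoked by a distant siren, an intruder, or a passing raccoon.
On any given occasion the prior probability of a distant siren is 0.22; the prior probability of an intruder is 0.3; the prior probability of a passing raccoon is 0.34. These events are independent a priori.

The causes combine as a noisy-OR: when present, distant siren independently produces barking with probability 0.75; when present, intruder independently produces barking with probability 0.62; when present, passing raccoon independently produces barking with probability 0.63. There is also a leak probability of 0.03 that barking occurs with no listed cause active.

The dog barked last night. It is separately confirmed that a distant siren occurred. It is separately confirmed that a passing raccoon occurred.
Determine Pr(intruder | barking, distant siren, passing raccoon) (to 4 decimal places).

Under noisy-OR, P(barking | causes) = 1 − (1−0.03)·∏(1−qᵢ) over the active causes.
Numerator (weight on configurations with intruder): 0.965904×0.3 = 0.289771
The normalizing constant is 0.910275×0.7 + 0.965904×0.3 = 0.926963
P(intruder | barking, distant siren, passing raccoon) = 0.289771/0.926963 ≈ 0.3126

Pr(intruder | barking, distant siren, passing raccoon) ≈ 0.3126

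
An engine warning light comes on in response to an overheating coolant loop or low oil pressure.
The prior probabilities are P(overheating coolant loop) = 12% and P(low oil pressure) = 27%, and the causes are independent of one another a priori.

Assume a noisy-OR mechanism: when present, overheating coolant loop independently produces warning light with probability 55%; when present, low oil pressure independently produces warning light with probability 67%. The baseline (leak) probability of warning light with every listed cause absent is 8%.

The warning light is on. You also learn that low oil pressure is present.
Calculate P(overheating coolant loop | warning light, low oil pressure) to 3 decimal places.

Under noisy-OR, P(warning light | causes) = 1 − (1−0.08)·∏(1−qᵢ) over the active causes.
By total probability over both values of overheating coolant loop:
  P(warning light | low oil pressure) = 0.6964·0.88 + 0.86338·0.12
        = 0.612832 + 0.103606 = 0.716438
The terms with overheating coolant loop present sum to 0.103606, so
  P(overheating coolant loop | warning light, low oil pressure) = 0.103606 / 0.716438 ≈ 0.145

P(overheating coolant loop | warning light, low oil pressure) ≈ 0.145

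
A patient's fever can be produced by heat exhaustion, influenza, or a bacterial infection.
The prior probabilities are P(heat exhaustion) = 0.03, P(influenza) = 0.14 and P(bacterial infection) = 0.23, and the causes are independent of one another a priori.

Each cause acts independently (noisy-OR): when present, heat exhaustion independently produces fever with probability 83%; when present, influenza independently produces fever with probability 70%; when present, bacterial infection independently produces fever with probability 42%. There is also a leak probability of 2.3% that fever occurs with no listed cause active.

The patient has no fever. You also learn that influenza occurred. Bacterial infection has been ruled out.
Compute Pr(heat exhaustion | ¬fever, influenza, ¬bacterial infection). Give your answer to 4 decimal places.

Under noisy-OR, P(fever | causes) = 1 − (1−0.023)·∏(1−qᵢ) over the active causes.
P(¬fever | influenza, ¬bacterial infection) = 0.2931*0.97 + 0.049827*0.03 = 0.284307 + 0.001495 = 0.285802
Of this, 0.001495 comes from 0.049827*0.03 (the heat exhaustion=true cases).
Hence the posterior is 0.001495/0.285802 ≈ 0.0052.

Pr(heat exhaustion | ¬fever, influenza, ¬bacterial infection) ≈ 0.0052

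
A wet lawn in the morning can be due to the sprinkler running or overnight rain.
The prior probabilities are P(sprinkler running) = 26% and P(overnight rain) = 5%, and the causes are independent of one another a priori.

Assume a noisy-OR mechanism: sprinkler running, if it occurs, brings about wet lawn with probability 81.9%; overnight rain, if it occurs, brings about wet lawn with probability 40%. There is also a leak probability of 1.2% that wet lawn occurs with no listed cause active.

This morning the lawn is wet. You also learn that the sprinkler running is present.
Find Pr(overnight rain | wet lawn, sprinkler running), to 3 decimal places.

Pr(overnight rain | wet lawn, sprinkler running) ≈ 0.054

Under noisy-OR, P(wet lawn | causes) = 1 − (1−0.012)·∏(1−qᵢ) over the active causes.
Weight on overnight rain=true, given the evidence: 0.892703*0.05 = 0.044635
The normalizing constant is 0.821172*0.95 + 0.892703*0.05 = 0.824748
Posterior = 0.044635 / 0.824748 ≈ 0.054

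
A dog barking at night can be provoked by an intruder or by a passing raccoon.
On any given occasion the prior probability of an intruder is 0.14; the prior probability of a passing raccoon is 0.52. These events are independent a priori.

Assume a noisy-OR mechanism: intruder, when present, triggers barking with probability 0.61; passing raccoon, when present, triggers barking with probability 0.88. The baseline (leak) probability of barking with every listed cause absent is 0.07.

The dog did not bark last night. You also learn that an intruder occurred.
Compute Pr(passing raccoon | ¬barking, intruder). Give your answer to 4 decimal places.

Under noisy-OR, P(barking | causes) = 1 − (1−0.07)·∏(1−qᵢ) over the active causes.
P(¬barking | intruder) = 0.3627*0.48 + 0.043524*0.52 = 0.174096 + 0.022632 = 0.196728
Restricting to configurations with passing raccoon present: 0.043524*0.52 = 0.022632.
Hence the posterior is 0.022632/0.196728 ≈ 0.1150.

Pr(passing raccoon | ¬barking, intruder) ≈ 0.1150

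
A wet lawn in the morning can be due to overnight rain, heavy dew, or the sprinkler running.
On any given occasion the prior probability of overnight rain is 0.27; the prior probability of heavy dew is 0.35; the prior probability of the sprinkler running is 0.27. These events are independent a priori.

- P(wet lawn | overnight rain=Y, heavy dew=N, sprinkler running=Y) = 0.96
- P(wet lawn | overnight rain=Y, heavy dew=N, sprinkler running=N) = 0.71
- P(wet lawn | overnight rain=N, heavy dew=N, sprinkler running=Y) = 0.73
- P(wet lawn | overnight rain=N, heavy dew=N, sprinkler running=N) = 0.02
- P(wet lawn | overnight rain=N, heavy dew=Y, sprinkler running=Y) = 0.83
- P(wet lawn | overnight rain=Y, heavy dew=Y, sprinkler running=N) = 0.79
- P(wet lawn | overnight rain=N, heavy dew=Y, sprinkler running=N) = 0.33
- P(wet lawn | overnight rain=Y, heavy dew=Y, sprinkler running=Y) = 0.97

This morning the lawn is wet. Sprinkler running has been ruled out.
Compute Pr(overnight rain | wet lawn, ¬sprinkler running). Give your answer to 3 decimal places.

Pr(overnight rain | wet lawn, ¬sprinkler running) ≈ 0.680

P(wet lawn | ¬sprinkler running) = 0.02×0.73×0.65 + 0.33×0.73×0.35 + 0.71×0.27×0.65 + 0.79×0.27×0.35 = 0.009490 + 0.084315 + 0.124605 + 0.074655 = 0.293065
Of this, 0.199260 comes from 0.124605 + 0.074655 (the overnight rain=true cases).
P(overnight rain | wet lawn, ¬sprinkler running) = 0.199260 / 0.293065 ≈ 0.680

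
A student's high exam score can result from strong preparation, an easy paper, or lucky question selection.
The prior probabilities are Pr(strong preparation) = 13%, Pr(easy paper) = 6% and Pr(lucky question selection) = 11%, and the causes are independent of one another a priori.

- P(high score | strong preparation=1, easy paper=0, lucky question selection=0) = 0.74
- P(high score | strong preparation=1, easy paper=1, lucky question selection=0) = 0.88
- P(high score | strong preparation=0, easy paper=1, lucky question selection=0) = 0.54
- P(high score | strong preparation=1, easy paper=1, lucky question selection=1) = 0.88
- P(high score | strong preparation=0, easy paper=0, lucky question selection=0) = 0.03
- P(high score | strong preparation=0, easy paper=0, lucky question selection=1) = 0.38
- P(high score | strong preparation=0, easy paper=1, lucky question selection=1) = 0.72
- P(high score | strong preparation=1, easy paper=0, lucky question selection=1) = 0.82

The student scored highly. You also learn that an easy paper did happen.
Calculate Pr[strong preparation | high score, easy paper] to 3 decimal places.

Pr[strong preparation | high score, easy paper] ≈ 0.190

Sum P(high score|·) weighted by the priors over the 4 (strong preparation, lucky question selection) configurations:
  P(high score | easy paper) = 0.54*0.87*0.89 + 0.72*0.87*0.11 + 0.88*0.13*0.89 + 0.88*0.13*0.11
        = 0.418122 + 0.068904 + 0.101816 + 0.012584 = 0.601426
Keeping only the strong preparation-present terms gives 0.114400, so
  P(strong preparation | high score, easy paper) = 0.114400 / 0.601426 ≈ 0.190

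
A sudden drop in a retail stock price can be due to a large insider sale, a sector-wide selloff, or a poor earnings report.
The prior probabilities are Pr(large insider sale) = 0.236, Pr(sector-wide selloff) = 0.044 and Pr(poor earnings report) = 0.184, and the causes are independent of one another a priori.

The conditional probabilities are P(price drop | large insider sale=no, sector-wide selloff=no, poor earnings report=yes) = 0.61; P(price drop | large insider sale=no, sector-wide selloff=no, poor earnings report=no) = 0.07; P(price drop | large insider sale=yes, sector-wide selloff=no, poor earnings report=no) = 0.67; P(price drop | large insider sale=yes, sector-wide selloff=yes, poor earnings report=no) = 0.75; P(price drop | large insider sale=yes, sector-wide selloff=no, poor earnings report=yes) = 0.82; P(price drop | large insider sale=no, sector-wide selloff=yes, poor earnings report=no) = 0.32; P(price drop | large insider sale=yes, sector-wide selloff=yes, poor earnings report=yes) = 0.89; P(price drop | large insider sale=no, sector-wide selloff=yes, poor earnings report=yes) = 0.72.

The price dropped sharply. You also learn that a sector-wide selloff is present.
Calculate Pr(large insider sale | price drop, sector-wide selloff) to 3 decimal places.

P(price drop | sector-wide selloff) = 0.32·0.764·0.816 + 0.72·0.764·0.184 + 0.75·0.236·0.816 + 0.89·0.236·0.184 = 0.199496 + 0.101215 + 0.144432 + 0.038647 = 0.483790
Restricting to configurations with large insider sale present: 0.144432 + 0.038647 = 0.183079.
So P(large insider sale | price drop, sector-wide selloff) = 0.183079/0.483790 ≈ 0.378.

Pr(large insider sale | price drop, sector-wide selloff) ≈ 0.378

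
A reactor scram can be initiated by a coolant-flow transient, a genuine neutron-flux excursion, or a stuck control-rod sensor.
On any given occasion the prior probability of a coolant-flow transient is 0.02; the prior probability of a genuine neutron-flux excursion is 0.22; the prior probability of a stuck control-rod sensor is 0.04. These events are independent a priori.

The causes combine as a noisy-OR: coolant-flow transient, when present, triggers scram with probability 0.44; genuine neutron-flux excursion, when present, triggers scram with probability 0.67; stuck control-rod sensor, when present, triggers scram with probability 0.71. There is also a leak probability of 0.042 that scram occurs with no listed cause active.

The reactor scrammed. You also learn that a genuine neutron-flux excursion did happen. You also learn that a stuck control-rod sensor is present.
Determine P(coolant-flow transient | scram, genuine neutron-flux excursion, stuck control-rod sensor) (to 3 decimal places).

Under noisy-OR, P(scram | causes) = 1 − (1−0.042)·∏(1−qᵢ) over the active causes.
For the numerator, keep only coolant-flow transient=true terms: 0.948659·0.02 = 0.018973
Normalizer over all consistent configurations: 0.908319·0.98 + 0.948659·0.02 = 0.909126
P(coolant-flow transient | scram, genuine neutron-flux excursion, stuck control-rod sensor) = 0.018973/0.909126 ≈ 0.021

P(coolant-flow transient | scram, genuine neutron-flux excursion, stuck control-rod sensor) ≈ 0.021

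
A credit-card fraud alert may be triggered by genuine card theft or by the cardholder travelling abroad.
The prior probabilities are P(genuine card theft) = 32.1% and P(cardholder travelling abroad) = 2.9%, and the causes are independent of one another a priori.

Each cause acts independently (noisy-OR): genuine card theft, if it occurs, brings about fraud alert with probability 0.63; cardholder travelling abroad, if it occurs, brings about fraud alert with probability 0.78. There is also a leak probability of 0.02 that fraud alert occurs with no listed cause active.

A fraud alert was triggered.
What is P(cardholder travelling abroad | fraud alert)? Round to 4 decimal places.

Under noisy-OR, P(fraud alert | causes) = 1 − (1−0.02)·∏(1−qᵢ) over the active causes.
For the numerator, keep only cardholder travelling abroad=true terms: 0.015446 + 0.008566 = 0.024012
Normalizer over all consistent configurations: 0.02×0.679×0.971 + 0.7844×0.679×0.029 + 0.6374×0.321×0.971 + 0.920228×0.321×0.029 = 0.235870
Posterior = 0.024012 / 0.235870 ≈ 0.1018

P(cardholder travelling abroad | fraud alert) ≈ 0.1018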